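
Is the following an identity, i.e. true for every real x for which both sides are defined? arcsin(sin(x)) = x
Claim: arcsin(sin(x)) = x.
Test a specific point where both sides are defined: x = 3π/4.
LHS = arcsin(sin(x)) ≈ 0.7854
RHS = x ≈ 2.3562
Since 0.7854 ≠ 2.3562, the equation fails at this point, so it cannot hold for every real x for which both sides are defined.
arcsin only returns values in [-π/2, π/2], so arcsin(sin(x)) = x holds only for x in that interval, not for all real x.

Conclusion: No, this is NOT an identity.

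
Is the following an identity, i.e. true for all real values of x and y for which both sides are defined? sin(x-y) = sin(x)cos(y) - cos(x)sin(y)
Claim: sin(x-y) = sin(x)cos(y) - cos(x)sin(y).
Reasoning: Replace y by -y in sin(x+y) = sin(x)cos(y) + cos(x)sin(y) and use cos(-y) = cos(y), sin(-y) = -sin(y): sin(x-y) = sin(x)cos(y) - cos(x)sin(y).
So the two sides agree for all real values of x and y for which both sides are defined.

Conclusion: Yes, this is an identity.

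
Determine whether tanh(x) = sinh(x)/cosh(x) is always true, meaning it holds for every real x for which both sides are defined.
Yes, this is an identity.

Claim: tanh(x) = sinh(x)/cosh(x).
Reasoning: tanh(x) is defined as sinh(x)/cosh(x) = (e^x - e^-x)/(e^x + e^-x); cosh(x) ≥ 1 is never zero, so this holds for every real x.
So the two sides agree for every real x for which both sides are defined.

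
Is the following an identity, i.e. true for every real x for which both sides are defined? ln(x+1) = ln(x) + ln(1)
No, this is NOT an identity.

Claim: ln(x+1) = ln(x) + ln(1).
Test a specific point where both sides are defined: x = 1/2.
LHS = ln(x+1) ≈ 0.4055
RHS = ln(x) + ln(1) ≈ -0.6931
Since 0.4055 ≠ -0.6931, the equation fails at this point, so it cannot hold for every real x for which both sides are defined.
ln(1) = 0, so the right side is just ln(x), which differs from ln(x+1).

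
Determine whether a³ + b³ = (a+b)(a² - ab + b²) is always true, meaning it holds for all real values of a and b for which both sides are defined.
Claim: a³ + b³ = (a+b)(a² - ab + b²).
Reasoning: Expand the right side: (a+b)(a² - ab + b²) = a³ - a²b + ab² + a²b - ab² + b³ = a³ + b³ (the middle terms cancel in pairs).
So the two sides agree for all real values of a and b for which both sides are defined.

Conclusion: Yes, this is an identity.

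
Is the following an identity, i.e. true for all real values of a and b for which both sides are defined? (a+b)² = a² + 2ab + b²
Claim: (a+b)² = a² + 2ab + b².
Reasoning: Expand: (a+b)² = (a+b)(a+b) = a·a + a·b + b·a + b·b = a² + 2ab + b².
So the two sides agree for all real values of a and b for which both sides are defined.

Conclusion: Yes, this is an identity.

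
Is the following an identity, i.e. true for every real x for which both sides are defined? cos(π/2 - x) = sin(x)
Claim: cos(π/2 - x) = sin(x).
Reasoning: Use cos(u - v) = cos(u)cos(v) + sin(u)sin(v) with u = π/2, v = x: cos(π/2)cos(x) + sin(π/2)sin(x) = 0·cos(x) + 1·sin(x) = sin(x).
So the two sides agree for every real x for which both sides are defined.

Conclusion: Yes, this is an identity.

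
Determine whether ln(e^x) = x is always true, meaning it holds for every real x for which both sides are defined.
Claim: ln(e^x) = x.
Reasoning: ln is the inverse of the exponential: ln(e^x) asks for the exponent p with e^p = e^x, and since e^p is one-to-one that exponent is p = x.
So the two sides agree for every real x for which both sides are defined.

Conclusion: Yes, this is an identity.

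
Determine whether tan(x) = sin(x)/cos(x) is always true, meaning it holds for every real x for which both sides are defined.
Yes, this is an identity.

Claim: tan(x) = sin(x)/cos(x).
Reasoning: For an angle x whose terminal point on the unit circle is (cos x, sin x), tan(x) is defined as the ratio (second coordinate)/(first coordinate) = sin(x)/cos(x), wherever cos(x) ≠ 0.
So the two sides agree for every real x for which both sides are defined.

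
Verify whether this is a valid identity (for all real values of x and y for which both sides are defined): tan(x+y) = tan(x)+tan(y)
No, this is NOT an identity.

Claim: tan(x+y) = tan(x)+tan(y).
Test a specific point where both sides are defined: x = π/6, y = π/6.
LHS = tan(x+y) ≈ 1.7321
RHS = tan(x)+tan(y) ≈ 1.1547
Since 1.7321 ≠ 1.1547, the equation fails at this point, so it cannot hold for all real values of x and y for which both sides are defined.
The correct formula is tan(x+y) = (tan(x) + tan(y))/(1 - tan(x)tan(y)).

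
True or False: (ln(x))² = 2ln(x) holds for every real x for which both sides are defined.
Claim: (ln(x))² = 2ln(x).
Test a specific point where both sides are defined: x = 2.
LHS = (ln(x))² ≈ 0.4805
RHS = 2ln(x) ≈ 1.3863
Since 0.4805 ≠ 1.3863, the equation fails at this point, so it cannot hold for every real x for which both sides are defined.
2ln(x) equals ln(x²), which is not the same as (ln x)².

Conclusion: False.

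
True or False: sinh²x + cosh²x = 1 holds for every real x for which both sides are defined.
False.

Claim: sinh²x + cosh²x = 1.
Test a specific point where both sides are defined: x = 1.
LHS = sinh²x + cosh²x ≈ 3.7622
RHS = 1 ≈ 1.0000
Since 3.7622 ≠ 1.0000, the equation fails at this point, so it cannot hold for every real x for which both sides are defined.
The correct hyperbolic identity is cosh²x - sinh²x = 1 (a difference); the sum sinh²x + cosh²x equals cosh(2x).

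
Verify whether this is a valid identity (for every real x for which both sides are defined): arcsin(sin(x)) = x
Claim: arcsin(sin(x)) = x.
Test a specific point where both sides are defined: x = 3π/4.
LHS = arcsin(sin(x)) ≈ 0.7854
RHS = x ≈ 2.3562
Since 0.7854 ≠ 2.3562, the equation fails at this point, so it cannot hold for every real x for which both sides are defined.
arcsin only returns values in [-π/2, π/2], so arcsin(sin(x)) = x holds only for x in that interval, not for all real x.

Conclusion: No, this is NOT an identity.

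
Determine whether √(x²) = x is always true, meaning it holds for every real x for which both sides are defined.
No, this is NOT an identity.

Claim: √(x²) = x.
Test a specific point where both sides are defined: x = -1.
LHS = √(x²) ≈ 1.0000
RHS = x ≈ -1.0000
Since 1.0000 ≠ -1.0000, the equation fails at this point, so it cannot hold for every real x for which both sides are defined.
√(x²) = |x|, which differs from x whenever x < 0 (both sides are defined for every real x).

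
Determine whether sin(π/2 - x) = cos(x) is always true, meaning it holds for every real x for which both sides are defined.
Yes, this is an identity.

Claim: sin(π/2 - x) = cos(x).
Reasoning: Use sin(u - v) = sin(u)cos(v) - cos(u)sin(v) with u = π/2, v = x: sin(π/2)cos(x) - cos(π/2)sin(x) = 1·cos(x) - 0·sin(x) = cos(x).
So the two sides agree for every real x for which both sides are defined.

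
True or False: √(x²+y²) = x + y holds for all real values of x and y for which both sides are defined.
False.

Claim: √(x²+y²) = x + y.
Test a specific point where both sides are defined: x = 1, y = 3.
LHS = √(x²+y²) ≈ 3.1623
RHS = x + y ≈ 4.0000
Since 3.1623 ≠ 4.0000, the equation fails at this point, so it cannot hold for all real values of x and y for which both sides are defined.
(x+y)² = x² + 2xy + y², not x² + y², so the square root does not split this way.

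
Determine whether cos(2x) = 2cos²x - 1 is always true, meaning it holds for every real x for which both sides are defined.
Claim: cos(2x) = 2cos²x - 1.
Reasoning: cos(2x) = cos²x - sin²x. Replace sin²x by 1 - cos²x: cos²x - (1 - cos²x) = 2cos²x - 1.
So the two sides agree for every real x for which both sides are defined.

Conclusion: Yes, this is an identity.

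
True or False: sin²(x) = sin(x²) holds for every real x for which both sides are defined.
Claim: sin²(x) = sin(x²).
Test a specific point where both sides are defined: x = -π/2.
LHS = sin²(x) ≈ 1.0000
RHS = sin(x²) ≈ 0.6243
Since 1.0000 ≠ 0.6243, the equation fails at this point, so it cannot hold for every real x for which both sides are defined.
sin²(x) means (sin x)², squaring the output; sin(x²) squares the input. These are different functions.

Conclusion: False.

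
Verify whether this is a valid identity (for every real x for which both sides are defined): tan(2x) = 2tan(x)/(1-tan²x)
Yes, this is an identity.

Claim: tan(2x) = 2tan(x)/(1-tan²x).
Reasoning: tan(2x) = sin(2x)/cos(2x) = 2sin(x)cos(x) / (cos²x - sin²x). Divide numerator and denominator by cos²x: 2tan(x) / (1 - tan²x).
So the two sides agree for every real x for which both sides are defined.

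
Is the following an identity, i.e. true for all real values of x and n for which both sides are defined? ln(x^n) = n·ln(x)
Claim: ln(x^n) = n·ln(x).
Reasoning: The right side requires x > 0. For x > 0, x^n = (e^(ln x))^n = e^(n·ln x), so taking ln of both sides gives ln(x^n) = n·ln(x).
So the two sides agree for all real values of x and n for which both sides are defined.

Conclusion: Yes, this is an identity.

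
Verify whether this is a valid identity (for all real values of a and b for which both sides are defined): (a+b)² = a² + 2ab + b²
Yes, this is an identity.

Claim: (a+b)² = a² + 2ab + b².
Reasoning: Expand: (a+b)² = (a+b)(a+b) = a·a + a·b + b·a + b·b = a² + 2ab + b².
So the two sides agree for all real values of a and b for which both sides are defined.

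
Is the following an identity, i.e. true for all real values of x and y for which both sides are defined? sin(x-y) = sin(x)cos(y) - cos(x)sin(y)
Yes, this is an identity.

Claim: sin(x-y) = sin(x)cos(y) - cos(x)sin(y).
Reasoning: Replace y by -y in sin(x+y) = sin(x)cos(y) + cos(x)sin(y) and use cos(-y) = cos(y), sin(-y) = -sin(y): sin(x-y) = sin(x)cos(y) - cos(x)sin(y).
So the two sides agree for all real values of x and y for which both sides are defined.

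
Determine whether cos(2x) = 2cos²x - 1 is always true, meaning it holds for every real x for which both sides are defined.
Claim: cos(2x) = 2cos²x - 1.
Reasoning: cos(2x) = cos²x - sin²x. Replace sin²x by 1 - cos²x: cos²x - (1 - cos²x) = 2cos²x - 1.
So the two sides agree for every real x for which both sides are defined.

Conclusion: Yes, this is an identity.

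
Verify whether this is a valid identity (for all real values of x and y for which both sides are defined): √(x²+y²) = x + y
Claim: √(x²+y²) = x + y.
Test a specific point where both sides are defined: x = 3, y = 5.
LHS = √(x²+y²) ≈ 5.8310
RHS = x + y ≈ 8.0000
Since 5.8310 ≠ 8.0000, the equation fails at this point, so it cannot hold for all real values of x and y for which both sides are defined.
(x+y)² = x² + 2xy + y², not x² + y², so the square root does not split this way.

Conclusion: No, this is NOT an identity.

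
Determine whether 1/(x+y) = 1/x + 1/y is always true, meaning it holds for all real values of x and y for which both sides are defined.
No, this is NOT an identity.

Claim: 1/(x+y) = 1/x + 1/y.
Test a specific point where both sides are defined: x = 5, y = -2.
LHS = 1/(x+y) ≈ 0.3333
RHS = 1/x + 1/y ≈ -0.3000
Since 0.3333 ≠ -0.3000, the equation fails at this point, so it cannot hold for all real values of x and y for which both sides are defined.
1/x + 1/y = (x+y)/(xy), which is not 1/(x+y).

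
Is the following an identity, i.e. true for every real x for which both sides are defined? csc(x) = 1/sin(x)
Claim: csc(x) = 1/sin(x).
Reasoning: csc(x) is by definition the reciprocal of sin(x), wherever sin(x) ≠ 0.
So the two sides agree for every real x for which both sides are defined.

Conclusion: Yes, this is an identity.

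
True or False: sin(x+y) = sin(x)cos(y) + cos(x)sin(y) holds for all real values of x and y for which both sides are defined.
True.

Claim: sin(x+y) = sin(x)cos(y) + cos(x)sin(y).
Reasoning: By Euler's formula e^(i(x+y)) = e^(ix)·e^(iy) = (cos x + i·sin x)(cos y + i·sin y). The imaginary part of the left side is sin(x+y); the imaginary part of the product is sin(x)cos(y) + cos(x)sin(y).
So the two sides agree for all real values of x and y for which both sides are defined.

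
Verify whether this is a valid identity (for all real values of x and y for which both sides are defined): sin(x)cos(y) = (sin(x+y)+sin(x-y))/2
Yes, this is an identity.

Claim: sin(x)cos(y) = (sin(x+y)+sin(x-y))/2.
Reasoning: sin(x+y) = sin(x)cos(y) + cos(x)sin(y) and sin(x-y) = sin(x)cos(y) - cos(x)sin(y). Adding, sin(x+y) + sin(x-y) = 2sin(x)cos(y); divide by 2.
So the two sides agree for all real values of x and y for which both sides are defined.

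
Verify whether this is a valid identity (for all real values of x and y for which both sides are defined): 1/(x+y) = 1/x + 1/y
No, this is NOT an identity.

Claim: 1/(x+y) = 1/x + 1/y.
Test a specific point where both sides are defined: x = 3, y = 5.
LHS = 1/(x+y) ≈ 0.1250
RHS = 1/x + 1/y ≈ 0.5333
Since 0.1250 ≠ 0.5333, the equation fails at this point, so it cannot hold for all real values of x and y for which both sides are defined.
1/x + 1/y = (x+y)/(xy), which is not 1/(x+y).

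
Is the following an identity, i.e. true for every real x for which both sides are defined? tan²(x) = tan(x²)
No, this is NOT an identity.

Claim: tan²(x) = tan(x²).
Test a specific point where both sides are defined: x = -π/6.
LHS = tan²(x) ≈ 0.3333
RHS = tan(x²) ≈ 0.2812
Since 0.3333 ≠ 0.2812, the equation fails at this point, so it cannot hold for every real x for which both sides are defined.
tan²(x) means (tan x)², squaring the output; tan(x²) squares the input. These are different functions.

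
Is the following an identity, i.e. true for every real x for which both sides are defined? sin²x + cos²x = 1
Claim: sin²x + cos²x = 1.
Reasoning: The point (cos x, sin x) lies on the unit circle X² + Y² = 1, so cos²x + sin²x = 1 for every real x.
So the two sides agree for every real x for which both sides are defined.

Conclusion: Yes, this is an identity.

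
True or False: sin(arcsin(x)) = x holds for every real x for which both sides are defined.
True.

Claim: sin(arcsin(x)) = x.
Reasoning: For -1 ≤ x ≤ 1 (where arcsin is defined), arcsin(x) is by definition an angle whose sine equals x. Taking the sine of that angle returns x. (Note the other order, arcsin(sin x) = x, is NOT an identity.)
So the two sides agree for every real x for which both sides are defined.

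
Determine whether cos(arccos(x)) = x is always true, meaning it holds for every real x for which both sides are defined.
Claim: cos(arccos(x)) = x.
Reasoning: For -1 ≤ x ≤ 1 (where arccos is defined), arccos(x) is by definition an angle whose cosine equals x. Taking the cosine of that angle returns x. (Note the other order, arccos(cos x) = x, is NOT an identity.)
So the two sides agree for every real x for which both sides are defined.

Conclusion: Yes, this is an identity.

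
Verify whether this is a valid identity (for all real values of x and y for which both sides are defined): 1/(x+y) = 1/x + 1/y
No, this is NOT an identity.

Claim: 1/(x+y) = 1/x + 1/y.
Test a specific point where both sides are defined: x = 3/2, y = 3.
LHS = 1/(x+y) ≈ 0.2222
RHS = 1/x + 1/y ≈ 1.0000
Since 0.2222 ≠ 1.0000, the equation fails at this point, so it cannot hold for all real values of x and y for which both sides are defined.
1/x + 1/y = (x+y)/(xy), which is not 1/(x+y).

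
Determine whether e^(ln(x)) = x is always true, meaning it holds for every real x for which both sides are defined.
Yes, this is an identity.

Claim: e^(ln(x)) = x.
Reasoning: For x > 0, ln(x) is by definition the exponent p such that e^p = x. Raising e to that exponent therefore returns x: e^(ln x) = x.
So the two sides agree for every real x for which both sides are defined.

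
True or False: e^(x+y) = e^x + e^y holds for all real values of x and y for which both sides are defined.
False.

Claim: e^(x+y) = e^x + e^y.
Test a specific point where both sides are defined: x = 3, y = 3/2.
LHS = e^(x+y) ≈ 90.0171
RHS = e^x + e^y ≈ 24.5672
Since 90.0171 ≠ 24.5672, the equation fails at this point, so it cannot hold for all real values of x and y for which both sides are defined.
The correct rule is e^(x+y) = e^x · e^y (a product, not a sum).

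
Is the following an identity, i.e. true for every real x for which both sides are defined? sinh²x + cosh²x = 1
No, this is NOT an identity.

Claim: sinh²x + cosh²x = 1.
Test a specific point where both sides are defined: x = -3.
LHS = sinh²x + cosh²x ≈ 201.7156
RHS = 1 ≈ 1.0000
Since 201.7156 ≠ 1.0000, the equation fails at this point, so it cannot hold for every real x for which both sides are defined.
The correct hyperbolic identity is cosh²x - sinh²x = 1 (a difference); the sum sinh²x + cosh²x equals cosh(2x).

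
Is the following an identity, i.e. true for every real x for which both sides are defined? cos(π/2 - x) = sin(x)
Claim: cos(π/2 - x) = sin(x).
Reasoning: Use cos(u - v) = cos(u)cos(v) + sin(u)sin(v) with u = π/2, v = x: cos(π/2)cos(x) + sin(π/2)sin(x) = 0·cos(x) + 1·sin(x) = sin(x).
So the two sides agree for every real x for which both sides are defined.

Conclusion: Yes, this is an identity.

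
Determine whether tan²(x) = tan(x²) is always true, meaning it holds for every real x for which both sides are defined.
No, this is NOT an identity.

Claim: tan²(x) = tan(x²).
Test a specific point where both sides are defined: x = 3π/4.
LHS = tan²(x) ≈ 1.0000
RHS = tan(x²) ≈ -0.8977
Since 1.0000 ≠ -0.8977, the equation fails at this point, so it cannot hold for every real x for which both sides are defined.
tan²(x) means (tan x)², squaring the output; tan(x²) squares the input. These are different functions.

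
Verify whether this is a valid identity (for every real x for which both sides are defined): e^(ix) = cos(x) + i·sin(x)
Claim: e^(ix) = cos(x) + i·sin(x).
Reasoning: Euler's formula. Expand e^(ix) = Σ (ix)^k / k!. Since i² = -1, the even-k terms are Σ (-1)^m x^(2m)/(2m)! = cos(x) and the odd-k terms are i · Σ (-1)^m x^(2m+1)/(2m+1)! = i·sin(x).
So the two sides agree for every real x for which both sides are defined.

Conclusion: Yes, this is an identity.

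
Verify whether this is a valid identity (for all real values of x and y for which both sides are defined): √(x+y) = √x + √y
No, this is NOT an identity.

Claim: √(x+y) = √x + √y.
Test a specific point where both sides are defined: x = 3, y = 1.
LHS = √(x+y) ≈ 2.0000
RHS = √x + √y ≈ 2.7321
Since 2.0000 ≠ 2.7321, the equation fails at this point, so it cannot hold for all real values of x and y for which both sides are defined.
Squaring the right side gives x + 2√(xy) + y, not x + y.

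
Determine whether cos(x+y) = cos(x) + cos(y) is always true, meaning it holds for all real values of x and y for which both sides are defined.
No, this is NOT an identity.

Claim: cos(x+y) = cos(x) + cos(y).
Test a specific point where both sides are defined: x = 3π/4, y = 3π/4.
LHS = cos(x+y) ≈ 0.0000
RHS = cos(x) + cos(y) ≈ -1.4142
Since 0.0000 ≠ -1.4142, the equation fails at this point, so it cannot hold for all real values of x and y for which both sides are defined.
The correct expansion is cos(x+y) = cos(x)cos(y) - sin(x)sin(y); cosine is not additive.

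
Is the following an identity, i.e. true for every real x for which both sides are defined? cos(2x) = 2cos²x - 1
Claim: cos(2x) = 2cos²x - 1.
Reasoning: cos(2x) = cos²x - sin²x. Replace sin²x by 1 - cos²x: cos²x - (1 - cos²x) = 2cos²x - 1.
So the two sides agree for every real x for which both sides are defined.

Conclusion: Yes, this is an identity.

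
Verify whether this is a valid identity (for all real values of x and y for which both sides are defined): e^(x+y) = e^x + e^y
No, this is NOT an identity.

Claim: e^(x+y) = e^x + e^y.
Test a specific point where both sides are defined: x = 3, y = -3.
LHS = e^(x+y) ≈ 1.0000
RHS = e^x + e^y ≈ 20.1353
Since 1.0000 ≠ 20.1353, the equation fails at this point, so it cannot hold for all real values of x and y for which both sides are defined.
The correct rule is e^(x+y) = e^x · e^y (a product, not a sum).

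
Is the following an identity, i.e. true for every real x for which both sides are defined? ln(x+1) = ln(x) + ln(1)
No, this is NOT an identity.

Claim: ln(x+1) = ln(x) + ln(1).
Test a specific point where both sides are defined: x = 2.
LHS = ln(x+1) ≈ 1.0986
RHS = ln(x) + ln(1) ≈ 0.6931
Since 1.0986 ≠ 0.6931, the equation fails at this point, so it cannot hold for every real x for which both sides are defined.
ln(1) = 0, so the right side is just ln(x), which differs from ln(x+1).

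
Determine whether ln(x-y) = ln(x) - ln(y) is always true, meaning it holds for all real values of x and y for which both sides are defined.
Claim: ln(x-y) = ln(x) - ln(y).
Test a specific point where both sides are defined: x = 5, y = 3/2.
LHS = ln(x-y) ≈ 1.2528
RHS = ln(x) - ln(y) ≈ 1.2040
Since 1.2528 ≠ 1.2040, the equation fails at this point, so it cannot hold for all real values of x and y for which both sides are defined.
ln(x) - ln(y) = ln(x/y), not ln(x-y).

Conclusion: No, this is NOT an identity.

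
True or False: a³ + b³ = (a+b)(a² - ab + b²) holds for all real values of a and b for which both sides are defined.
Claim: a³ + b³ = (a+b)(a² - ab + b²).
Reasoning: Expand the right side: (a+b)(a² - ab + b²) = a³ - a²b + ab² + a²b - ab² + b³ = a³ + b³ (the middle terms cancel in pairs).
So the two sides agree for all real values of a and b for which both sides are defined.

Conclusion: True.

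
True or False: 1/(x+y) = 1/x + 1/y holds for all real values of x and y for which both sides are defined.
Claim: 1/(x+y) = 1/x + 1/y.
Test a specific point where both sides are defined: x = 3, y = -1.
LHS = 1/(x+y) ≈ 0.5000
RHS = 1/x + 1/y ≈ -0.6667
Since 0.5000 ≠ -0.6667, the equation fails at this point, so it cannot hold for all real values of x and y for which both sides are defined.
1/x + 1/y = (x+y)/(xy), which is not 1/(x+y).

Conclusion: False.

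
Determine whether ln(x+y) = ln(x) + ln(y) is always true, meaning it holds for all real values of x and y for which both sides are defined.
No, this is NOT an identity.

Claim: ln(x+y) = ln(x) + ln(y).
Test a specific point where both sides are defined: x = 2, y = 5.
LHS = ln(x+y) ≈ 1.9459
RHS = ln(x) + ln(y) ≈ 2.3026
Since 1.9459 ≠ 2.3026, the equation fails at this point, so it cannot hold for all real values of x and y for which both sides are defined.
ln(x) + ln(y) = ln(xy), not ln(x+y).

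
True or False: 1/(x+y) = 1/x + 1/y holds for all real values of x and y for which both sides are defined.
Claim: 1/(x+y) = 1/x + 1/y.
Test a specific point where both sides are defined: x = 3, y = -1.
LHS = 1/(x+y) ≈ 0.5000
RHS = 1/x + 1/y ≈ -0.6667
Since 0.5000 ≠ -0.6667, the equation fails at this point, so it cannot hold for all real values of x and y for which both sides are defined.
1/x + 1/y = (x+y)/(xy), which is not 1/(x+y).

Conclusion: False.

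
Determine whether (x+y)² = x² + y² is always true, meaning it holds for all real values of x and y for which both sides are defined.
No, this is NOT an identity.

Claim: (x+y)² = x² + y².
Test a specific point where both sides are defined: x = 2, y = -3.
LHS = (x+y)² ≈ 1.0000
RHS = x² + y² ≈ 13.0000
Since 1.0000 ≠ 13.0000, the equation fails at this point, so it cannot hold for all real values of x and y for which both sides are defined.
The correct expansion is (x+y)² = x² + 2xy + y²; the cross term 2xy is missing.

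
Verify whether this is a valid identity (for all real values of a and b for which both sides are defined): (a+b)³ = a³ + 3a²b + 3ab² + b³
Yes, this is an identity.

Claim: (a+b)³ = a³ + 3a²b + 3ab² + b³.
Reasoning: (a+b)³ = (a+b)(a+b)² = (a+b)(a² + 2ab + b²) = a³ + 2a²b + ab² + a²b + 2ab² + b³ = a³ + 3a²b + 3ab² + b³.
So the two sides agree for all real values of a and b for which both sides are defined.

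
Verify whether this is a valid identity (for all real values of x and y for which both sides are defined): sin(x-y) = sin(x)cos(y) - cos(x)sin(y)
Claim: sin(x-y) = sin(x)cos(y) - cos(x)sin(y).
Reasoning: Replace y by -y in sin(x+y) = sin(x)cos(y) + cos(x)sin(y) and use cos(-y) = cos(y), sin(-y) = -sin(y): sin(x-y) = sin(x)cos(y) - cos(x)sin(y).
So the two sides agree for all real values of x and y for which both sides are defined.

Conclusion: Yes, this is an identity.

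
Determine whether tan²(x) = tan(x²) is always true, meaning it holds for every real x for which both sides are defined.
No, this is NOT an identity.

Claim: tan²(x) = tan(x²).
Test a specific point where both sides are defined: x = π/4.
LHS = tan²(x) ≈ 1.0000
RHS = tan(x²) ≈ 0.7092
Since 1.0000 ≠ 0.7092, the equation fails at this point, so it cannot hold for every real x for which both sides are defined.
tan²(x) means (tan x)², squaring the output; tan(x²) squares the input. These are different functions.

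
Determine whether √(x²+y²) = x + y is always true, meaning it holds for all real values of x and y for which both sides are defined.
No, this is NOT an identity.

Claim: √(x²+y²) = x + y.
Test a specific point where both sides are defined: x = 4, y = 5.
LHS = √(x²+y²) ≈ 6.4031
RHS = x + y ≈ 9.0000
Since 6.4031 ≠ 9.0000, the equation fails at this point, so it cannot hold for all real values of x and y for which both sides are defined.
(x+y)² = x² + 2xy + y², not x² + y², so the square root does not split this way.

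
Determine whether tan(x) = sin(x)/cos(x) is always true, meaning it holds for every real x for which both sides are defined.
Claim: tan(x) = sin(x)/cos(x).
Reasoning: For an angle x whose terminal point on the unit circle is (cos x, sin x), tan(x) is defined as the ratio (second coordinate)/(first coordinate) = sin(x)/cos(x), wherever cos(x) ≠ 0.
So the two sides agree for every real x for which both sides are defined.

Conclusion: Yes, this is an identity.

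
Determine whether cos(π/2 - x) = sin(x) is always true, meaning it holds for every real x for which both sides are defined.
Claim: cos(π/2 - x) = sin(x).
Reasoning: Use cos(u - v) = cos(u)cos(v) + sin(u)sin(v) with u = π/2, v = x: cos(π/2)cos(x) + sin(π/2)sin(x) = 0·cos(x) + 1·sin(x) = sin(x).
So the two sides agree for every real x for which both sides are defined.

Conclusion: Yes, this is an identity.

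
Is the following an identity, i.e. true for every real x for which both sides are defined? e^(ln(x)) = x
Yes, this is an identity.

Claim: e^(ln(x)) = x.
Reasoning: For x > 0, ln(x) is by definition the exponent p such that e^p = x. Raising e to that exponent therefore returns x: e^(ln x) = x.
So the two sides agree for every real x for which both sides are defined.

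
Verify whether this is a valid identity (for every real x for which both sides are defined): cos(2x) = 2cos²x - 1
Yes, this is an identity.

Claim: cos(2x) = 2cos²x - 1.
Reasoning: cos(2x) = cos²x - sin²x. Replace sin²x by 1 - cos²x: cos²x - (1 - cos²x) = 2cos²x - 1.
So the two sides agree for every real x for which both sides are defined.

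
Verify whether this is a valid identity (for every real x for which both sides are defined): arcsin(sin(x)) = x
No, this is NOT an identity.

Claim: arcsin(sin(x)) = x.
Test a specific point where both sides are defined: x = π.
LHS = arcsin(sin(x)) ≈ 0.0000
RHS = x ≈ 3.1416
Since 0.0000 ≠ 3.1416, the equation fails at this point, so it cannot hold for every real x for which both sides are defined.
arcsin only returns values in [-π/2, π/2], so arcsin(sin(x)) = x holds only for x in that interval, not for all real x.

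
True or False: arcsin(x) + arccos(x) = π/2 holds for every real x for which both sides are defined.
Claim: arcsin(x) + arccos(x) = π/2.
Reasoning: Both sides are defined for -1 ≤ x ≤ 1. Let θ = arcsin(x), so sin θ = x and θ ∈ [-π/2, π/2]. Then cos(π/2 - θ) = sin θ = x and π/2 - θ ∈ [0, π], which is exactly the range of arccos, so arccos(x) = π/2 - θ. Adding: arcsin(x) + arccos(x) = θ + (π/2 - θ) = π/2.
So the two sides agree for every real x for which both sides are defined.

Conclusion: True.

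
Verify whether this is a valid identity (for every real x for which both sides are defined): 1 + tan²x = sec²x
Claim: 1 + tan²x = sec²x.
Reasoning: Start from sin²x + cos²x = 1 and divide every term by cos²x (allowed wherever tan x and sec x are defined): tan²x + 1 = 1/cos²x = sec²x.
So the two sides agree for every real x for which both sides are defined.

Conclusion: Yes, this is an identity.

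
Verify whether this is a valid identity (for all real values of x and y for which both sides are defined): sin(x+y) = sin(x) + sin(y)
No, this is NOT an identity.

Claim: sin(x+y) = sin(x) + sin(y).
Test a specific point where both sides are defined: x = π/4, y = -π/2.
LHS = sin(x+y) ≈ -0.7071
RHS = sin(x) + sin(y) ≈ -0.2929
Since -0.7071 ≠ -0.2929, the equation fails at this point, so it cannot hold for all real values of x and y for which both sides are defined.
The correct expansion is sin(x+y) = sin(x)cos(y) + cos(x)sin(y); sine is not additive.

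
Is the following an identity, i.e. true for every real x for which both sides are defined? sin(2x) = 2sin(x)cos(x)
Claim: sin(2x) = 2sin(x)cos(x).
Reasoning: Put y = x in the addition formula sin(x+y) = sin(x)cos(y) + cos(x)sin(y): sin(2x) = sin(x)cos(x) + cos(x)sin(x) = 2sin(x)cos(x).
So the two sides agree for every real x for which both sides are defined.

Conclusion: Yes, this is an identity.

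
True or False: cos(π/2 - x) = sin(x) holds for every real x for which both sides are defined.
Claim: cos(π/2 - x) = sin(x).
Reasoning: Use cos(u - v) = cos(u)cos(v) + sin(u)sin(v) with u = π/2, v = x: cos(π/2)cos(x) + sin(π/2)sin(x) = 0·cos(x) + 1·sin(x) = sin(x).
So the two sides agree for every real x for which both sides are defined.

Conclusion: True.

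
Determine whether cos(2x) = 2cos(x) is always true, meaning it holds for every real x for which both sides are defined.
No, this is NOT an identity.

Claim: cos(2x) = 2cos(x).
Test a specific point where both sides are defined: x = -π/4.
LHS = cos(2x) ≈ 0.0000
RHS = 2cos(x) ≈ 1.4142
Since 0.0000 ≠ 1.4142, the equation fails at this point, so it cannot hold for every real x for which both sides are defined.
The correct double-angle formula is cos(2x) = cos²x - sin²x.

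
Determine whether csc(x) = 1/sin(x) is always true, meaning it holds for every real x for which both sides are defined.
Claim: csc(x) = 1/sin(x).
Reasoning: csc(x) is by definition the reciprocal of sin(x), wherever sin(x) ≠ 0.
So the two sides agree for every real x for which both sides are defined.

Conclusion: Yes, this is an identity.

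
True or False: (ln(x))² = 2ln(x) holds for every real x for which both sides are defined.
False.

Claim: (ln(x))² = 2ln(x).
Test a specific point where both sides are defined: x = 2.
LHS = (ln(x))² ≈ 0.4805
RHS = 2ln(x) ≈ 1.3863
Since 0.4805 ≠ 1.3863, the equation fails at this point, so it cannot hold for every real x for which both sides are defined.
2ln(x) equals ln(x²), which is not the same as (ln x)².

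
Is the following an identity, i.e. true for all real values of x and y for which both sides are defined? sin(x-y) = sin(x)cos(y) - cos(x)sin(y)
Claim: sin(x-y) = sin(x)cos(y) - cos(x)sin(y).
Reasoning: Replace y by -y in sin(x+y) = sin(x)cos(y) + cos(x)sin(y) and use cos(-y) = cos(y), sin(-y) = -sin(y): sin(x-y) = sin(x)cos(y) - cos(x)sin(y).
So the two sides agree for all real values of x and y for which both sides are defined.

Conclusion: Yes, this is an identity.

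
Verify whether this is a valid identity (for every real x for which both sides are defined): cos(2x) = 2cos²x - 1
Claim: cos(2x) = 2cos²x - 1.
Reasoning: cos(2x) = cos²x - sin²x. Replace sin²x by 1 - cos²x: cos²x - (1 - cos²x) = 2cos²x - 1.
So the two sides agree for every real x for which both sides are defined.

Conclusion: Yes, this is an identity.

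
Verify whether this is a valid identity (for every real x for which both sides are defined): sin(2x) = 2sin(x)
Claim: sin(2x) = 2sin(x).
Test a specific point where both sides are defined: x = π/3.
LHS = sin(2x) ≈ 0.8660
RHS = 2sin(x) ≈ 1.7321
Since 0.8660 ≠ 1.7321, the equation fails at this point, so it cannot hold for every real x for which both sides are defined.
The correct double-angle formula is sin(2x) = 2sin(x)cos(x).

Conclusion: No, this is NOT an identity.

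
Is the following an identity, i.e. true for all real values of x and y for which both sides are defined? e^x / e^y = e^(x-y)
Claim: e^x / e^y = e^(x-y).
Reasoning: 1/e^y = e^(-y), so e^x / e^y = e^x · e^(-y) = e^(x + (-y)) = e^(x-y) by the product rule for exponents.
So the two sides agree for all real values of x and y for which both sides are defined.

Conclusion: Yes, this is an identity.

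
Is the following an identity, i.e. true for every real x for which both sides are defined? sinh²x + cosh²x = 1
No, this is NOT an identity.

Claim: sinh²x + cosh²x = 1.
Test a specific point where both sides are defined: x = -3.
LHS = sinh²x + cosh²x ≈ 201.7156
RHS = 1 ≈ 1.0000
Since 201.7156 ≠ 1.0000, the equation fails at this point, so it cannot hold for every real x for which both sides are defined.
The correct hyperbolic identity is cosh²x - sinh²x = 1 (a difference); the sum sinh²x + cosh²x equals cosh(2x).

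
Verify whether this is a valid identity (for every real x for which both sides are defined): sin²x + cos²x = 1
Yes, this is an identity.

Claim: sin²x + cos²x = 1.
Reasoning: The point (cos x, sin x) lies on the unit circle X² + Y² = 1, so cos²x + sin²x = 1 for every real x.
So the two sides agree for every real x for which both sides are defined.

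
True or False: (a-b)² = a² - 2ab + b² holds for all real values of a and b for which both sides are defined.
True.

Claim: (a-b)² = a² - 2ab + b².
Reasoning: Expand: (a-b)² = (a-b)(a-b) = a·a - a·b - b·a + b·b = a² - 2ab + b².
So the two sides agree for all real values of a and b for which both sides are defined.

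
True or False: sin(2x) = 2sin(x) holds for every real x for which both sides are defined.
False.

Claim: sin(2x) = 2sin(x).
Test a specific point where both sides are defined: x = π/4.
LHS = sin(2x) ≈ 1.0000
RHS = 2sin(x) ≈ 1.4142
Since 1.0000 ≠ 1.4142, the equation fails at this point, so it cannot hold for every real x for which both sides are defined.
The correct double-angle formula is sin(2x) = 2sin(x)cos(x).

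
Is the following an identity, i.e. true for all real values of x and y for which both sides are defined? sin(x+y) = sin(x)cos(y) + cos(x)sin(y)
Yes, this is an identity.

Claim: sin(x+y) = sin(x)cos(y) + cos(x)sin(y).
Reasoning: By Euler's formula e^(i(x+y)) = e^(ix)·e^(iy) = (cos x + i·sin x)(cos y + i·sin y). The imaginary part of the left side is sin(x+y); the imaginary part of the product is sin(x)cos(y) + cos(x)sin(y).
So the two sides agree for all real values of x and y for which both sides are defined.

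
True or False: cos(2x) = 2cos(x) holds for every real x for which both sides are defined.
False.

Claim: cos(2x) = 2cos(x).
Test a specific point where both sides are defined: x = π/4.
LHS = cos(2x) ≈ 0.0000
RHS = 2cos(x) ≈ 1.4142
Since 0.0000 ≠ 1.4142, the equation fails at this point, so it cannot hold for every real x for which both sides are defined.
The correct double-angle formula is cos(2x) = cos²x - sin²x.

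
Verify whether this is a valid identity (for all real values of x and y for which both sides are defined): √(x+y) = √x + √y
Claim: √(x+y) = √x + √y.
Test a specific point where both sides are defined: x = 3/2, y = 3.
LHS = √(x+y) ≈ 2.1213
RHS = √x + √y ≈ 2.9568
Since 2.1213 ≠ 2.9568, the equation fails at this point, so it cannot hold for all real values of x and y for which both sides are defined.
Squaring the right side gives x + 2√(xy) + y, not x + y.

Conclusion: No, this is NOT an identity.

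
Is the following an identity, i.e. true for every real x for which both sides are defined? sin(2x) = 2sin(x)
No, this is NOT an identity.

Claim: sin(2x) = 2sin(x).
Test a specific point where both sides are defined: x = π/2.
LHS = sin(2x) ≈ 0.0000
RHS = 2sin(x) ≈ 2.0000
Since 0.0000 ≠ 2.0000, the equation fails at this point, so it cannot hold for every real x for which both sides are defined.
The correct double-angle formula is sin(2x) = 2sin(x)cos(x).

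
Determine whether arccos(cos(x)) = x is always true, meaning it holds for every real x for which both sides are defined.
Claim: arccos(cos(x)) = x.
Test a specific point where both sides are defined: x = -π/2.
LHS = arccos(cos(x)) ≈ 1.5708
RHS = x ≈ -1.5708
Since 1.5708 ≠ -1.5708, the equation fails at this point, so it cannot hold for every real x for which both sides are defined.
arccos only returns values in [0, π], so arccos(cos(x)) = x holds only for x in that interval, not for all real x.

Conclusion: No, this is NOT an identity.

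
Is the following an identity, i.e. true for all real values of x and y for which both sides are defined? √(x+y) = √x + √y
No, this is NOT an identity.

Claim: √(x+y) = √x + √y.
Test a specific point where both sides are defined: x = 3/2, y = 5.
LHS = √(x+y) ≈ 2.5495
RHS = √x + √y ≈ 3.4608
Since 2.5495 ≠ 3.4608, the equation fails at this point, so it cannot hold for all real values of x and y for which both sides are defined.
Squaring the right side gives x + 2√(xy) + y, not x + y.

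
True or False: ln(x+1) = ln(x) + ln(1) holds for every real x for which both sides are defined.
False.

Claim: ln(x+1) = ln(x) + ln(1).
Test a specific point where both sides are defined: x = 3/2.
LHS = ln(x+1) ≈ 0.9163
RHS = ln(x) + ln(1) ≈ 0.4055
Since 0.9163 ≠ 0.4055, the equation fails at this point, so it cannot hold for every real x for which both sides are defined.
ln(1) = 0, so the right side is just ln(x), which differs from ln(x+1).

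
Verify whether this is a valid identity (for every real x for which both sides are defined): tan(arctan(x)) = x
Claim: tan(arctan(x)) = x.
Reasoning: For every real x, arctan(x) is by definition the angle in (-π/2, π/2) whose tangent equals x. Taking the tangent of that angle returns x.
So the two sides agree for every real x for which both sides are defined.

Conclusion: Yes, this is an identity.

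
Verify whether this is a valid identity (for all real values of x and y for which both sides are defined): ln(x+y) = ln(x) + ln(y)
No, this is NOT an identity.

Claim: ln(x+y) = ln(x) + ln(y).
Test a specific point where both sides are defined: x = 2, y = 1/2.
LHS = ln(x+y) ≈ 0.9163
RHS = ln(x) + ln(y) ≈ 0.0000
Since 0.9163 ≠ 0.0000, the equation fails at this point, so it cannot hold for all real values of x and y for which both sides are defined.
ln(x) + ln(y) = ln(xy), not ln(x+y).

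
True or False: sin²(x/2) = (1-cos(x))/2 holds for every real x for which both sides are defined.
True.

Claim: sin²(x/2) = (1-cos(x))/2.
Reasoning: Use cos(2θ) = 1 - 2sin²θ with θ = x/2: cos(x) = 1 - 2sin²(x/2). Solving for sin²(x/2) gives (1 - cos(x))/2.
So the two sides agree for every real x for which both sides are defined.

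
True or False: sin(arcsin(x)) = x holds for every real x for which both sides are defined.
Claim: sin(arcsin(x)) = x.
Reasoning: For -1 ≤ x ≤ 1 (where arcsin is defined), arcsin(x) is by definition an angle whose sine equals x. Taking the sine of that angle returns x. (Note the other order, arcsin(sin x) = x, is NOT an identity.)
So the two sides agree for every real x for which both sides are defined.

Conclusion: True.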